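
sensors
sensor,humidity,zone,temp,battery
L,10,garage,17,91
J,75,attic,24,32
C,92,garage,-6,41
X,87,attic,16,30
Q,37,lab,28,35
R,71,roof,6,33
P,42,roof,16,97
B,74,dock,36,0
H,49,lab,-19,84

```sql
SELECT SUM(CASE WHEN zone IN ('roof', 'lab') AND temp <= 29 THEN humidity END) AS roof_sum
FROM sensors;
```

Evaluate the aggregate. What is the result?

sensor=L: ✗
sensor=J: ✗
sensor=C: ✗
sensor=X: ✗
sensor=Q: ✓ → 37
sensor=R: ✓ → 71
sensor=P: ✓ → 42
sensor=B: ✗
sensor=H: ✓ → 49
roof_sum = 37 + 71 + 42 + 49 = 199

199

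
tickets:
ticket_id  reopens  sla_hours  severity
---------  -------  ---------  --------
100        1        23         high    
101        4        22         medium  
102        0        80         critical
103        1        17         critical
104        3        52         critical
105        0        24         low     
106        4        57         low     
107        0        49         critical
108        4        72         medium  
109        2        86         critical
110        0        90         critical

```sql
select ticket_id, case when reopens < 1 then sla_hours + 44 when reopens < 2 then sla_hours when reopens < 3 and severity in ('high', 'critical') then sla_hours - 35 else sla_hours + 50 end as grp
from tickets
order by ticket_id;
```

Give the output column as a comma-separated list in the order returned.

23, 72, 124, 17, 102, 68, 107, 93, 122, 51, 134

ticket_id=100: reopens < 2 → 23
ticket_id=101: ELSE → 72
ticket_id=102: reopens < 1 → 124
ticket_id=103: reopens < 2 → 17
ticket_id=104: ELSE → 102
ticket_id=105: reopens < 1 → 68
ticket_id=106: ELSE → 107
ticket_id=107: reopens < 1 → 93
ticket_id=108: ELSE → 122
ticket_id=109: reopens < 3 and severity in ('high', 'critical') → 51
ticket_id=110: reopens < 1 → 134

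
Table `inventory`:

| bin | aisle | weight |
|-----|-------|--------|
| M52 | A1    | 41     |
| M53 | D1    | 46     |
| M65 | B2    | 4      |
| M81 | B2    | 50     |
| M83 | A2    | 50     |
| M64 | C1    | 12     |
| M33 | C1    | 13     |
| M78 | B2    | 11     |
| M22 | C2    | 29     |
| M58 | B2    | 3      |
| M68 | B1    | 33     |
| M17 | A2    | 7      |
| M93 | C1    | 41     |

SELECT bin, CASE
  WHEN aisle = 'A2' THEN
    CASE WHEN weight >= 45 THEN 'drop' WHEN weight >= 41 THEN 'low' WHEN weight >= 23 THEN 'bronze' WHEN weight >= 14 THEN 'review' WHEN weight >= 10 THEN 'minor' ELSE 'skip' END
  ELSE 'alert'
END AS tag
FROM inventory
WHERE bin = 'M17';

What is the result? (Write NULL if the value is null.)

bin = M17: aisle=A2, weight=7.
aisle='A2' → inner[ELSE] → skip

skip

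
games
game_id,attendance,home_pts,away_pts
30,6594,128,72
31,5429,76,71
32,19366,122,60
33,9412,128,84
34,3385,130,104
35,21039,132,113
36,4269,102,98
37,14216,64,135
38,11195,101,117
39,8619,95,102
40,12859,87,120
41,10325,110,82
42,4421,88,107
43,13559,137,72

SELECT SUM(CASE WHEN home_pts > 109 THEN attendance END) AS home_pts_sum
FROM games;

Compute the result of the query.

83680

game_id=30: ✓ → 6594
game_id=31: ✗
game_id=32: ✓ → 19366
game_id=33: ✓ → 9412
game_id=34: ✓ → 3385
game_id=35: ✓ → 21039
game_id=36: ✗
game_id=37: ✗
game_id=38: ✗
game_id=39: ✗
game_id=40: ✗
game_id=41: ✓ → 10325
game_id=42: ✗
game_id=43: ✓ → 13559
home_pts_sum = 6594 + 19366 + 9412 + 3385 + 21039 + 10325 + 13559 = 83680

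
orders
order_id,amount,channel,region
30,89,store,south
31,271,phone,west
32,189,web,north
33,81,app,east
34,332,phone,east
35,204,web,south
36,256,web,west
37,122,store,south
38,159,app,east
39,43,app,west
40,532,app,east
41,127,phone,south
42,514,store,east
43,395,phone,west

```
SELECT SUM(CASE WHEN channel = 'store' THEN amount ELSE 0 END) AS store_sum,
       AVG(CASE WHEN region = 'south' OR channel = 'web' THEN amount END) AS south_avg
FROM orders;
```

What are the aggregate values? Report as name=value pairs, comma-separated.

[store_sum: channel = 'store']
order_id=30: ✓ → 89
order_id=31: ✗
order_id=32: ✗
order_id=33: ✗
order_id=34: ✗
order_id=35: ✗
order_id=36: ✗
order_id=37: ✓ → 122
order_id=38: ✗
order_id=39: ✗
order_id=40: ✗
order_id=41: ✗
order_id=42: ✓ → 514
order_id=43: ✗
store_sum = 89 + 122 + 514 = 725
—
[south_avg: region = 'south' OR channel = 'web']
order_id=30: ✓ → 89
order_id=31: ✗
order_id=32: ✓ → 189
order_id=33: ✗
order_id=34: ✗
order_id=35: ✓ → 204
order_id=36: ✓ → 256
order_id=37: ✓ → 122
order_id=38: ✗
order_id=39: ✗
order_id=40: ✗
order_id=41: ✓ → 127
order_id=42: ✗
order_id=43: ✗
south_avg = (89 + 189 + 204 + 256 + 122 + 127) / 6 = 164.5

store_sum=725, south_avg=164.5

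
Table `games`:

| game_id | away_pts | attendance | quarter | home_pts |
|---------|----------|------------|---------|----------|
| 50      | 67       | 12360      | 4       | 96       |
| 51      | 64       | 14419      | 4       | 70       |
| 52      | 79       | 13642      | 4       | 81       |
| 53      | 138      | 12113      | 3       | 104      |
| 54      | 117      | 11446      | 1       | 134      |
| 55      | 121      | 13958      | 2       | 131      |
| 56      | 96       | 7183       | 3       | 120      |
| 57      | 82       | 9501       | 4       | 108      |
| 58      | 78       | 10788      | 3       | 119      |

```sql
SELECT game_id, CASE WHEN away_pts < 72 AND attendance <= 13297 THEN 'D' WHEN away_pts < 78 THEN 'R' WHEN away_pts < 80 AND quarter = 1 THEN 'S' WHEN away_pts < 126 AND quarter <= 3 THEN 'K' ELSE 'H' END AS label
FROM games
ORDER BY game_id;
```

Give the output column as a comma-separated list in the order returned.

game_id=50: away_pts < 72 AND attendance <= 13297 → D
game_id=51: away_pts < 78 → R
game_id=52: ELSE → H
game_id=53: ELSE → H
game_id=54: away_pts < 126 AND quarter <= 3 → K
game_id=55: away_pts < 126 AND quarter <= 3 → K
game_id=56: away_pts < 126 AND quarter <= 3 → K
game_id=57: ELSE → H
game_id=58: away_pts < 126 AND quarter <= 3 → K

D, R, H, H, K, K, K, H, K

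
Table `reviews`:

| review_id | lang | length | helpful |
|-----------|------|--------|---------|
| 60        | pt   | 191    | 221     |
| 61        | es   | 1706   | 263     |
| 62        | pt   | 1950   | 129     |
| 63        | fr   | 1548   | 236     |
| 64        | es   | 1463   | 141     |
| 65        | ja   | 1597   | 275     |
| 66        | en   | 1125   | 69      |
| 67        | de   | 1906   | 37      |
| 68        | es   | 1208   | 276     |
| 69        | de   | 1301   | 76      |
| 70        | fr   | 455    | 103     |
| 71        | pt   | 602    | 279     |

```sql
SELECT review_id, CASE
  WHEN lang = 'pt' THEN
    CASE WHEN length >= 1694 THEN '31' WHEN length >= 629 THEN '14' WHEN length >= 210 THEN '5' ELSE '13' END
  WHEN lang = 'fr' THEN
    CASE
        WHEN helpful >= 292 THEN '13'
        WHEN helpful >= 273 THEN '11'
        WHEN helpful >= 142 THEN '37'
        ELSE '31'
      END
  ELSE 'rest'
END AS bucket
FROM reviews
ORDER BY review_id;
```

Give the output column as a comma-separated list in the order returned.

review_id=60: lang='pt' → inner[ELSE] → 13
review_id=61: lang='es' → outer ELSE → rest
review_id=62: lang='pt' → inner[length >= 1694] → 31
review_id=63: lang='fr' → inner[helpful >= 142] → 37
review_id=64: lang='es' → outer ELSE → rest
review_id=65: lang='ja' → outer ELSE → rest
review_id=66: lang='en' → outer ELSE → rest
review_id=67: lang='de' → outer ELSE → rest
review_id=68: lang='es' → outer ELSE → rest
review_id=69: lang='de' → outer ELSE → rest
review_id=70: lang='fr' → inner[ELSE] → 31
review_id=71: lang='pt' → inner[length >= 210] → 5

13, rest, 31, 37, rest, rest, rest, rest, rest, rest, 31, 5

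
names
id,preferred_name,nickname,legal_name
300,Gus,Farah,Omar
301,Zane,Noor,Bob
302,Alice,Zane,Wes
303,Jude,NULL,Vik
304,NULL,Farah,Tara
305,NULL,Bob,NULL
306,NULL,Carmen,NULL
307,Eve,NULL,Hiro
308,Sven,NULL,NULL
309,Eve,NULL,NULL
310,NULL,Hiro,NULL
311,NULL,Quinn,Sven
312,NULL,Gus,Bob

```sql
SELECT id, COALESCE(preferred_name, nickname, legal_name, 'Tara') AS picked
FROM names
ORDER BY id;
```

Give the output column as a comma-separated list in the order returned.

id=300: preferred_name=Gus → Gus
id=301: preferred_name=Zane → Zane
id=302: preferred_name=Alice → Alice
id=303: preferred_name=Jude → Jude
id=304: preferred_name=NULL, nickname=Farah → Farah
id=305: preferred_name=NULL, nickname=Bob → Bob
id=306: preferred_name=NULL, nickname=Carmen → Carmen
id=307: preferred_name=Eve → Eve
id=308: preferred_name=Sven → Sven
id=309: preferred_name=Eve → Eve
id=310: preferred_name=NULL, nickname=Hiro → Hiro
id=311: preferred_name=NULL, nickname=Quinn → Quinn
id=312: preferred_name=NULL, nickname=Gus → Gus

Gus, Zane, Alice, Jude, Farah, Bob, Carmen, Eve, Sven, Eve, Hiro, Quinn, Gus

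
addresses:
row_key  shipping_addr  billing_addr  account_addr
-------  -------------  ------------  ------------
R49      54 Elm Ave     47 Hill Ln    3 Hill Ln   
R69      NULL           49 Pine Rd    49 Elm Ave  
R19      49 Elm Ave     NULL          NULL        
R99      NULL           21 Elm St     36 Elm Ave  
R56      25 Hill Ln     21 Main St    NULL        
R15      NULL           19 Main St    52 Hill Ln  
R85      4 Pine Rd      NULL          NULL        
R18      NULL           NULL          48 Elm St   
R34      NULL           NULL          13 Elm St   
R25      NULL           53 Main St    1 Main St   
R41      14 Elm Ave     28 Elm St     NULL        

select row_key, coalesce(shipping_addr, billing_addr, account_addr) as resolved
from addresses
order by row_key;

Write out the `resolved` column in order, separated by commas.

row_key=R15: shipping_addr=NULL, billing_addr=19 Main St → 19 Main St
row_key=R18: shipping_addr=NULL, billing_addr=NULL, account_addr=48 Elm St → 48 Elm St
row_key=R19: shipping_addr=49 Elm Ave → 49 Elm Ave
row_key=R25: shipping_addr=NULL, billing_addr=53 Main St → 53 Main St
row_key=R34: shipping_addr=NULL, billing_addr=NULL, account_addr=13 Elm St → 13 Elm St
row_key=R41: shipping_addr=14 Elm Ave → 14 Elm Ave
row_key=R49: shipping_addr=54 Elm Ave → 54 Elm Ave
row_key=R56: shipping_addr=25 Hill Ln → 25 Hill Ln
row_key=R69: shipping_addr=NULL, billing_addr=49 Pine Rd → 49 Pine Rd
row_key=R85: shipping_addr=4 Pine Rd → 4 Pine Rd
row_key=R99: shipping_addr=NULL, billing_addr=21 Elm St → 21 Elm St

19 Main St, 48 Elm St, 49 Elm Ave, 53 Main St, 13 Elm St, 14 Elm Ave, 54 Elm Ave, 25 Hill Ln, 49 Pine Rd, 4 Pine Rd, 21 Elm St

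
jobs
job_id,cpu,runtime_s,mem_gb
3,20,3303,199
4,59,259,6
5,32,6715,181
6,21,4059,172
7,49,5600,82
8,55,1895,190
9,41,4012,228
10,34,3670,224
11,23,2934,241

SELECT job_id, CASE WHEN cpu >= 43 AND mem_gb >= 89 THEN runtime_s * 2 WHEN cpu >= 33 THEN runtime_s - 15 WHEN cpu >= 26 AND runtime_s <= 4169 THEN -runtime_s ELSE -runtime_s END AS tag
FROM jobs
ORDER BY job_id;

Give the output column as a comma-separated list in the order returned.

job_id=3: ELSE → -3303
job_id=4: cpu >= 33 → 244
job_id=5: ELSE → -6715
job_id=6: ELSE → -4059
job_id=7: cpu >= 33 → 5585
job_id=8: cpu >= 43 AND mem_gb >= 89 → 3790
job_id=9: cpu >= 33 → 3997
job_id=10: cpu >= 33 → 3655
job_id=11: ELSE → -2934

-3303, 244, -6715, -4059, 5585, 3790, 3997, 3655, -2934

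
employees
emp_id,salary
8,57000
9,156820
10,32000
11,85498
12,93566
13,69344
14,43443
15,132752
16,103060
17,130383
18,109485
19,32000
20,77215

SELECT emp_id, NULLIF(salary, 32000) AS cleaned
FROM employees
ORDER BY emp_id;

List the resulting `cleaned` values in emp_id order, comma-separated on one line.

emp_id=8: salary=57000 vs 32000: differ → 57000
emp_id=9: salary=156820 vs 32000: differ → 156820
emp_id=10: salary=32000 vs 32000: equal → NULL
emp_id=11: salary=85498 vs 32000: differ → 85498
emp_id=12: salary=93566 vs 32000: differ → 93566
emp_id=13: salary=69344 vs 32000: differ → 69344
emp_id=14: salary=43443 vs 32000: differ → 43443
emp_id=15: salary=132752 vs 32000: differ → 132752
emp_id=16: salary=103060 vs 32000: differ → 103060
emp_id=17: salary=130383 vs 32000: differ → 130383
emp_id=18: salary=109485 vs 32000: differ → 109485
emp_id=19: salary=32000 vs 32000: equal → NULL
emp_id=20: salary=77215 vs 32000: differ → 77215

57000, 156820, NULL, 85498, 93566, 69344, 43443, 132752, 103060, 130383, 109485, NULL, 77215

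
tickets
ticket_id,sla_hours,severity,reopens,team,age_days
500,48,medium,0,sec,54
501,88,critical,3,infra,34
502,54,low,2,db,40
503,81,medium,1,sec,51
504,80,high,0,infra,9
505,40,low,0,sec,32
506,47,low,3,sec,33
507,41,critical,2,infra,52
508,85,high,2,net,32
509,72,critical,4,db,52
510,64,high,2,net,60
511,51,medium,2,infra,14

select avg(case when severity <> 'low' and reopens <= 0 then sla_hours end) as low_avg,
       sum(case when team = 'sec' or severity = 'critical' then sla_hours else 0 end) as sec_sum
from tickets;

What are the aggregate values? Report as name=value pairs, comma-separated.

low_avg=64, sec_sum=417

[low_avg: severity <> 'low' and reopens <= 0]
ticket_id=500: ✓ → 48
ticket_id=501: ✗
ticket_id=502: ✗
ticket_id=503: ✗
ticket_id=504: ✓ → 80
ticket_id=505: ✗
ticket_id=506: ✗
ticket_id=507: ✗
ticket_id=508: ✗
ticket_id=509: ✗
ticket_id=510: ✗
ticket_id=511: ✗
low_avg = (48 + 80) / 2 = 64
—
[sec_sum: team = 'sec' or severity = 'critical']
ticket_id=500: ✓ → 48
ticket_id=501: ✓ → 88
ticket_id=502: ✗
ticket_id=503: ✓ → 81
ticket_id=504: ✗
ticket_id=505: ✓ → 40
ticket_id=506: ✓ → 47
ticket_id=507: ✓ → 41
ticket_id=508: ✗
ticket_id=509: ✓ → 72
ticket_id=510: ✗
ticket_id=511: ✗
sec_sum = 48 + 88 + 81 + 40 + 47 + 41 + 72 = 417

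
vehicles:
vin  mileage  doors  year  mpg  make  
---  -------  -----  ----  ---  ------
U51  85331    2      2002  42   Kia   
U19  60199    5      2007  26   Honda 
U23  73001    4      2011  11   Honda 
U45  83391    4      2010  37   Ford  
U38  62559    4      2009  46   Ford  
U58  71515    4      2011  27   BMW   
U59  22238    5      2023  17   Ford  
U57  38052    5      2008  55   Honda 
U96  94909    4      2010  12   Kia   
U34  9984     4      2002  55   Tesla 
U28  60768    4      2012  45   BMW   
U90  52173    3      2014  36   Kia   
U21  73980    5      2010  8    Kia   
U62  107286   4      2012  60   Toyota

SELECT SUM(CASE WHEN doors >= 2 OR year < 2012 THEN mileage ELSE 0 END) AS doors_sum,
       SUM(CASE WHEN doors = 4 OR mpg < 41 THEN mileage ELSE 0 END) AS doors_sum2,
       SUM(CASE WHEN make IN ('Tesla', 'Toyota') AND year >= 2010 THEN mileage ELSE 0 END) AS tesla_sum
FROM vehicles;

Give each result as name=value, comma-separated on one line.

[doors_sum: doors >= 2 OR year < 2012]
vin=U51: ✓ → 85331
vin=U19: ✓ → 60199
vin=U23: ✓ → 73001
vin=U45: ✓ → 83391
vin=U38: ✓ → 62559
vin=U58: ✓ → 71515
vin=U59: ✓ → 22238
vin=U57: ✓ → 38052
vin=U96: ✓ → 94909
vin=U34: ✓ → 9984
vin=U28: ✓ → 60768
vin=U90: ✓ → 52173
vin=U21: ✓ → 73980
vin=U62: ✓ → 107286
doors_sum = 85331 + 60199 + 73001 + 83391 + 62559 + 71515 + 22238 + 38052 + 94909 + 9984 + 60768 + 52173 + 73980 + 107286 = 895386
—
[doors_sum2: doors = 4 OR mpg < 41]
vin=U51: ✗
vin=U19: ✓ → 60199
vin=U23: ✓ → 73001
vin=U45: ✓ → 83391
vin=U38: ✓ → 62559
vin=U58: ✓ → 71515
vin=U59: ✓ → 22238
vin=U57: ✗
vin=U96: ✓ → 94909
vin=U34: ✓ → 9984
vin=U28: ✓ → 60768
vin=U90: ✓ → 52173
vin=U21: ✓ → 73980
vin=U62: ✓ → 107286
doors_sum2 = 60199 + 73001 + 83391 + 62559 + 71515 + 22238 + 94909 + 9984 + 60768 + 52173 + 73980 + 107286 = 772003
—
[tesla_sum: make IN ('Tesla', 'Toyota') AND year >= 2010]
vin=U51: ✗
vin=U19: ✗
vin=U23: ✗
vin=U45: ✗
vin=U38: ✗
vin=U58: ✗
vin=U59: ✗
vin=U57: ✗
vin=U96: ✗
vin=U34: ✗
vin=U28: ✗
vin=U90: ✗
vin=U21: ✗
vin=U62: ✓ → 107286
tesla_sum = 107286

doors_sum=895386, doors_sum2=772003, tesla_sum=107286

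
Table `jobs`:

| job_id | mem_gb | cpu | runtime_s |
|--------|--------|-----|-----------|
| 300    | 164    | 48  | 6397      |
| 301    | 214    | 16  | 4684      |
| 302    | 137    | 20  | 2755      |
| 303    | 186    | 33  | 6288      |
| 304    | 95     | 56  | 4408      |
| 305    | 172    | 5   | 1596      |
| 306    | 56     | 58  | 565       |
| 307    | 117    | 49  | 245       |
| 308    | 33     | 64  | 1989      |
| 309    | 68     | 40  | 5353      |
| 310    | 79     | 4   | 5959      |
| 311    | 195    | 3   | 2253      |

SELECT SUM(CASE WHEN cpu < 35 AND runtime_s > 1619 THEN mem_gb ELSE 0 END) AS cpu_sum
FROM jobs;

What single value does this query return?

811

job_id=300: ✗
job_id=301: ✓ → 214
job_id=302: ✓ → 137
job_id=303: ✓ → 186
job_id=304: ✗
job_id=305: ✗
job_id=306: ✗
job_id=307: ✗
job_id=308: ✗
job_id=309: ✗
job_id=310: ✓ → 79
job_id=311: ✓ → 195
cpu_sum = 214 + 137 + 186 + 79 + 195 = 811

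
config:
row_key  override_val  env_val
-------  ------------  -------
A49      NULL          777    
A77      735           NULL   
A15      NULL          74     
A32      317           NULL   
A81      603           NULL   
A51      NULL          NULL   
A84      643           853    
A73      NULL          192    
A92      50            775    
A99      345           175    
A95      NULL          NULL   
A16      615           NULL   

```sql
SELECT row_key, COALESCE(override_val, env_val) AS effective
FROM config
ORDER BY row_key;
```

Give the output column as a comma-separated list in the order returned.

74, 615, 317, 777, NULL, 192, 735, 603, 643, 50, NULL, 345

row_key=A15: override_val=NULL, env_val=74 → 74
row_key=A16: override_val=615 → 615
row_key=A32: override_val=317 → 317
row_key=A49: override_val=NULL, env_val=777 → 777
row_key=A51: override_val=NULL, env_val=NULL (all NULL) → NULL
row_key=A73: override_val=NULL, env_val=192 → 192
row_key=A77: override_val=735 → 735
row_key=A81: override_val=603 → 603
row_key=A84: override_val=643 → 643
row_key=A92: override_val=50 → 50
row_key=A95: override_val=NULL, env_val=NULL (all NULL) → NULL
row_key=A99: override_val=345 → 345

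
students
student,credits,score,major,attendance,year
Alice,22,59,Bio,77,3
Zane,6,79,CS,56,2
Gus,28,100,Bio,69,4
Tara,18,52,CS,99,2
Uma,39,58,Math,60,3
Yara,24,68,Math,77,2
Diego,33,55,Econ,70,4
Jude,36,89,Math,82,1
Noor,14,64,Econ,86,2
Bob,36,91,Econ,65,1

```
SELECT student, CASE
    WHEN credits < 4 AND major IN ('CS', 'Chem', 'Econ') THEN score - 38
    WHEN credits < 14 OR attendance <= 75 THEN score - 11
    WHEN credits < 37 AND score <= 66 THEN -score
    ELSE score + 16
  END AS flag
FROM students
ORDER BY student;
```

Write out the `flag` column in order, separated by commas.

-59, 80, 44, 89, 105, -64, -52, 47, 84, 68

student=Alice: credits < 37 AND score <= 66 → -59
student=Bob: credits < 14 OR attendance <= 75 → 80
student=Diego: credits < 14 OR attendance <= 75 → 44
student=Gus: credits < 14 OR attendance <= 75 → 89
student=Jude: ELSE → 105
student=Noor: credits < 37 AND score <= 66 → -64
student=Tara: credits < 37 AND score <= 66 → -52
student=Uma: credits < 14 OR attendance <= 75 → 47
student=Yara: ELSE → 84
student=Zane: credits < 14 OR attendance <= 75 → 68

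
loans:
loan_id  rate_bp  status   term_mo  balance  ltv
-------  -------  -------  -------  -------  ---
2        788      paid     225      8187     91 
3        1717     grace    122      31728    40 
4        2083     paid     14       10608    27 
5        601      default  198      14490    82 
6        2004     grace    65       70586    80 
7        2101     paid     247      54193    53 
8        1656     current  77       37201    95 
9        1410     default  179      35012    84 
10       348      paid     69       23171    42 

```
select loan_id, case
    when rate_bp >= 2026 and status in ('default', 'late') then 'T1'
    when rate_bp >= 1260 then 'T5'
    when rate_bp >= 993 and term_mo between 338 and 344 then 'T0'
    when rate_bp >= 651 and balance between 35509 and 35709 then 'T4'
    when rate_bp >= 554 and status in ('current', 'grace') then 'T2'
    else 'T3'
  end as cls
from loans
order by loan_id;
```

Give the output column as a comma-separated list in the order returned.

T3, T5, T5, T3, T5, T5, T5, T5, T3

loan_id=2: ELSE → T3
loan_id=3: rate_bp >= 1260 → T5
loan_id=4: rate_bp >= 1260 → T5
loan_id=5: ELSE → T3
loan_id=6: rate_bp >= 1260 → T5
loan_id=7: rate_bp >= 1260 → T5
loan_id=8: rate_bp >= 1260 → T5
loan_id=9: rate_bp >= 1260 → T5
loan_id=10: ELSE → T3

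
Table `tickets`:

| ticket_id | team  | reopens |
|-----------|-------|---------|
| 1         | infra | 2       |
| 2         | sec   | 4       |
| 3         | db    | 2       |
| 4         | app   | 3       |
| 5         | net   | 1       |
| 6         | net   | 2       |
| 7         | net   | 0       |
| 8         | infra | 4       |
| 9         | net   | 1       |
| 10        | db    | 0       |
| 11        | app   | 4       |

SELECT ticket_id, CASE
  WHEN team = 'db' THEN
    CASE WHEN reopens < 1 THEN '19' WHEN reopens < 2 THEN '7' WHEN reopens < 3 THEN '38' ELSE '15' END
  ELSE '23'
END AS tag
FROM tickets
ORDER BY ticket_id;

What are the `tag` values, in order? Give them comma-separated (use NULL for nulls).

23, 23, 38, 23, 23, 23, 23, 23, 23, 19, 23

ticket_id=1: team='infra' → outer ELSE → 23
ticket_id=2: team='sec' → outer ELSE → 23
ticket_id=3: team='db' → inner[reopens < 3] → 38
ticket_id=4: team='app' → outer ELSE → 23
ticket_id=5: team='net' → outer ELSE → 23
ticket_id=6: team='net' → outer ELSE → 23
ticket_id=7: team='net' → outer ELSE → 23
ticket_id=8: team='infra' → outer ELSE → 23
ticket_id=9: team='net' → outer ELSE → 23
ticket_id=10: team='db' → inner[reopens < 1] → 19
ticket_id=11: team='app' → outer ELSE → 23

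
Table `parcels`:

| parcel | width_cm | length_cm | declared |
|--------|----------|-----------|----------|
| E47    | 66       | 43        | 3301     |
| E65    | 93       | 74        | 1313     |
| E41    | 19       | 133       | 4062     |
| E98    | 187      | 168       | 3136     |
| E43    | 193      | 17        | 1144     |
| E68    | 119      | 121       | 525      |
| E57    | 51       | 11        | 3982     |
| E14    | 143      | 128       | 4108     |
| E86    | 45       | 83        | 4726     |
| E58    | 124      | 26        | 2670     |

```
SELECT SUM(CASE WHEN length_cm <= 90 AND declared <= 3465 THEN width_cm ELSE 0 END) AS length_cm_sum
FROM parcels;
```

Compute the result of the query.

parcel=E47: ✓ → 66
parcel=E65: ✓ → 93
parcel=E41: ✗
parcel=E98: ✗
parcel=E43: ✓ → 193
parcel=E68: ✗
parcel=E57: ✗
parcel=E14: ✗
parcel=E86: ✗
parcel=E58: ✓ → 124
length_cm_sum = 66 + 93 + 193 + 124 = 476

476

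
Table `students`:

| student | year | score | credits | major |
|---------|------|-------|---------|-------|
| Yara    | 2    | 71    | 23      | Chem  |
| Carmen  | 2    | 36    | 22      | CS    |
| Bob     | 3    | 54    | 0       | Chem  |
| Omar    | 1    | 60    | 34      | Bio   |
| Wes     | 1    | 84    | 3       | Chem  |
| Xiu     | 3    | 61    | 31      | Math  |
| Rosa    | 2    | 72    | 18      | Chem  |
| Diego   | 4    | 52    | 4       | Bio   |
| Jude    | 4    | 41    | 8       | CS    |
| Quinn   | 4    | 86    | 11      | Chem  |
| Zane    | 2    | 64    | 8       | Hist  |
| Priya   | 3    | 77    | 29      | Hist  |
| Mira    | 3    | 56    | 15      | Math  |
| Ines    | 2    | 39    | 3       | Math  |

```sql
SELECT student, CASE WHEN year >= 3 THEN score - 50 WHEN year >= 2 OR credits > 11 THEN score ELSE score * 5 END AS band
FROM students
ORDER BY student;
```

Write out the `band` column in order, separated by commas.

4, 36, 2, 39, -9, 6, 60, 27, 36, 72, 420, 11, 71, 64

student=Bob: year >= 3 → 4
student=Carmen: year >= 2 OR credits > 11 → 36
student=Diego: year >= 3 → 2
student=Ines: year >= 2 OR credits > 11 → 39
student=Jude: year >= 3 → -9
student=Mira: year >= 3 → 6
student=Omar: year >= 2 OR credits > 11 → 60
student=Priya: year >= 3 → 27
student=Quinn: year >= 3 → 36
student=Rosa: year >= 2 OR credits > 11 → 72
student=Wes: ELSE → 420
student=Xiu: year >= 3 → 11
student=Yara: year >= 2 OR credits > 11 → 71
student=Zane: year >= 2 OR credits > 11 → 64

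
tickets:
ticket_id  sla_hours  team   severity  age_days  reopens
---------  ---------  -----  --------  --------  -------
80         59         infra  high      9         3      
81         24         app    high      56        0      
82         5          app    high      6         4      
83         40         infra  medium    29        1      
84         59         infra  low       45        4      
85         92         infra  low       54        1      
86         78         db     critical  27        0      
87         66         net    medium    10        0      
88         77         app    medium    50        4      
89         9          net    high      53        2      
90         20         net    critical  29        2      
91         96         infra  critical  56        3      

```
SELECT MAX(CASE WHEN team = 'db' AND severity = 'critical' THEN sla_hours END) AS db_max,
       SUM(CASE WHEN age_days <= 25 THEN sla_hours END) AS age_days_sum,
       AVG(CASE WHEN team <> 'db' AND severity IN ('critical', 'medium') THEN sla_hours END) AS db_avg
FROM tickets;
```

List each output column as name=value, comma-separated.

[db_max: team = 'db' AND severity = 'critical']
ticket_id=80: ✗
ticket_id=81: ✗
ticket_id=82: ✗
ticket_id=83: ✗
ticket_id=84: ✗
ticket_id=85: ✗
ticket_id=86: ✓ → 78
ticket_id=87: ✗
ticket_id=88: ✗
ticket_id=89: ✗
ticket_id=90: ✗
ticket_id=91: ✗
db_max = MAX(78) = 78
—
[age_days_sum: age_days <= 25]
ticket_id=80: ✓ → 59
ticket_id=81: ✗
ticket_id=82: ✓ → 5
ticket_id=83: ✗
ticket_id=84: ✗
ticket_id=85: ✗
ticket_id=86: ✗
ticket_id=87: ✓ → 66
ticket_id=88: ✗
ticket_id=89: ✗
ticket_id=90: ✗
ticket_id=91: ✗
age_days_sum = 59 + 5 + 66 = 130
—
[db_avg: team <> 'db' AND severity IN ('critical', 'medium')]
ticket_id=80: ✗
ticket_id=81: ✗
ticket_id=82: ✗
ticket_id=83: ✓ → 40
ticket_id=84: ✗
ticket_id=85: ✗
ticket_id=86: ✗
ticket_id=87: ✓ → 66
ticket_id=88: ✓ → 77
ticket_id=89: ✗
ticket_id=90: ✓ → 20
ticket_id=91: ✓ → 96
db_avg = (40 + 66 + 77 + 20 + 96) / 5 = 59.8

db_max=78, age_days_sum=130, db_avg=59.8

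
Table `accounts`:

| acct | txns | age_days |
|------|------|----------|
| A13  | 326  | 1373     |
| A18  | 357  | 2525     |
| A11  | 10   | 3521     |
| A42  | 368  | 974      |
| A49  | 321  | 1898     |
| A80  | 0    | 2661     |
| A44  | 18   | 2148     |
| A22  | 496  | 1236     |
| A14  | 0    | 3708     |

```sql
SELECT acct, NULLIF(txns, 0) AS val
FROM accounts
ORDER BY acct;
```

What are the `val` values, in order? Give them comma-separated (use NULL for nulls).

10, 326, NULL, 357, 496, 368, 18, 321, NULL

acct=A11: txns=10 vs 0: differ → 10
acct=A13: txns=326 vs 0: differ → 326
acct=A14: txns=0 vs 0: equal → NULL
acct=A18: txns=357 vs 0: differ → 357
acct=A22: txns=496 vs 0: differ → 496
acct=A42: txns=368 vs 0: differ → 368
acct=A44: txns=18 vs 0: differ → 18
acct=A49: txns=321 vs 0: differ → 321
acct=A80: txns=0 vs 0: equal → NULL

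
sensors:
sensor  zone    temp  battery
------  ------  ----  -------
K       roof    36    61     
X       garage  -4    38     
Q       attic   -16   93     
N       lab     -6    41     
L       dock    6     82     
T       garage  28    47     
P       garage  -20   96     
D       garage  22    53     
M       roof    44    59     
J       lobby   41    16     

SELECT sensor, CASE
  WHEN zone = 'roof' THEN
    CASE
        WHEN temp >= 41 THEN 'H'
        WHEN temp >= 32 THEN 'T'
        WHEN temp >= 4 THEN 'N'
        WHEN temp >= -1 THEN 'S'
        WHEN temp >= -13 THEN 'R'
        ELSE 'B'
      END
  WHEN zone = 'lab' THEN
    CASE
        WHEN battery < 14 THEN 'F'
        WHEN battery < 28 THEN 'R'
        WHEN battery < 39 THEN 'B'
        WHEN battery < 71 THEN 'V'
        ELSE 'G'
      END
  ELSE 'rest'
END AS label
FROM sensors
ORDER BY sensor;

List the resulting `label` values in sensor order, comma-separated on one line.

rest, rest, T, rest, H, V, rest, rest, rest, rest

sensor=D: zone='garage' → outer ELSE → rest
sensor=J: zone='lobby' → outer ELSE → rest
sensor=K: zone='roof' → inner[temp >= 32] → T
sensor=L: zone='dock' → outer ELSE → rest
sensor=M: zone='roof' → inner[temp >= 41] → H
sensor=N: zone='lab' → inner[battery < 71] → V
sensor=P: zone='garage' → outer ELSE → rest
sensor=Q: zone='attic' → outer ELSE → rest
sensor=T: zone='garage' → outer ELSE → rest
sensor=X: zone='garage' → outer ELSE → rest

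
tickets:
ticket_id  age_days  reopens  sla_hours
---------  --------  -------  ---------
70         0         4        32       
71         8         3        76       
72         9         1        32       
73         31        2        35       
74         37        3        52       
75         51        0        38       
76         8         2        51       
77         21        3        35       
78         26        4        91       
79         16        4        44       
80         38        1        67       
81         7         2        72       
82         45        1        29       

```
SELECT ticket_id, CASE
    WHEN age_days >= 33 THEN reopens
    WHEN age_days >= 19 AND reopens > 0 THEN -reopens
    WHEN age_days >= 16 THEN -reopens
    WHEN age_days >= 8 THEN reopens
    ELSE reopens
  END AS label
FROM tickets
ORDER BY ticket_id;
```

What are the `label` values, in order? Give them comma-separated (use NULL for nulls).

4, 3, 1, -2, 3, 0, 2, -3, -4, -4, 1, 2, 1

ticket_id=70: ELSE → 4
ticket_id=71: age_days >= 8 → 3
ticket_id=72: age_days >= 8 → 1
ticket_id=73: age_days >= 19 AND reopens > 0 → -2
ticket_id=74: age_days >= 33 → 3
ticket_id=75: age_days >= 33 → 0
ticket_id=76: age_days >= 8 → 2
ticket_id=77: age_days >= 19 AND reopens > 0 → -3
ticket_id=78: age_days >= 19 AND reopens > 0 → -4
ticket_id=79: age_days >= 16 → -4
ticket_id=80: age_days >= 33 → 1
ticket_id=81: ELSE → 2
ticket_id=82: age_days >= 33 → 1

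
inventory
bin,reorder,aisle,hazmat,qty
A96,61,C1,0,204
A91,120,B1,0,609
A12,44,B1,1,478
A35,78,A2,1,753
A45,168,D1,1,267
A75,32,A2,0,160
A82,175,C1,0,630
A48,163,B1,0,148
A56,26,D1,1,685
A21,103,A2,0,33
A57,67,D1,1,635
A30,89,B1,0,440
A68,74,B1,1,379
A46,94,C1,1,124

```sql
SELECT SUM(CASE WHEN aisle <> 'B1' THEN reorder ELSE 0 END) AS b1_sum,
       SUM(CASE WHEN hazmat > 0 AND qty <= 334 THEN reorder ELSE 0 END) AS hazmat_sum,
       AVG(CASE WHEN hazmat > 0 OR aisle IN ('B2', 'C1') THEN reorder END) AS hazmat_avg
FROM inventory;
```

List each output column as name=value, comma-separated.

b1_sum=804, hazmat_sum=262, hazmat_avg=87.4444444444

[b1_sum: aisle <> 'B1']
bin=A96: ✓ → 61
bin=A91: ✗
bin=A12: ✗
bin=A35: ✓ → 78
bin=A45: ✓ → 168
bin=A75: ✓ → 32
bin=A82: ✓ → 175
bin=A48: ✗
bin=A56: ✓ → 26
bin=A21: ✓ → 103
bin=A57: ✓ → 67
bin=A30: ✗
bin=A68: ✗
bin=A46: ✓ → 94
b1_sum = 61 + 78 + 168 + 32 + 175 + 26 + 103 + 67 + 94 = 804
—
[hazmat_sum: hazmat > 0 AND qty <= 334]
bin=A96: ✗
bin=A91: ✗
bin=A12: ✗
bin=A35: ✗
bin=A45: ✓ → 168
bin=A75: ✗
bin=A82: ✗
bin=A48: ✗
bin=A56: ✗
bin=A21: ✗
bin=A57: ✗
bin=A30: ✗
bin=A68: ✗
bin=A46: ✓ → 94
hazmat_sum = 168 + 94 = 262
—
[hazmat_avg: hazmat > 0 OR aisle IN ('B2', 'C1')]
bin=A96: ✓ → 61
bin=A91: ✗
bin=A12: ✓ → 44
bin=A35: ✓ → 78
bin=A45: ✓ → 168
bin=A75: ✗
bin=A82: ✓ → 175
bin=A48: ✗
bin=A56: ✓ → 26
bin=A21: ✗
bin=A57: ✓ → 67
bin=A30: ✗
bin=A68: ✓ → 74
bin=A46: ✓ → 94
hazmat_avg = (61 + 44 + 78 + 168 + 175 + 26 + 67 + 74 + 94) / 9 = 87.4444444444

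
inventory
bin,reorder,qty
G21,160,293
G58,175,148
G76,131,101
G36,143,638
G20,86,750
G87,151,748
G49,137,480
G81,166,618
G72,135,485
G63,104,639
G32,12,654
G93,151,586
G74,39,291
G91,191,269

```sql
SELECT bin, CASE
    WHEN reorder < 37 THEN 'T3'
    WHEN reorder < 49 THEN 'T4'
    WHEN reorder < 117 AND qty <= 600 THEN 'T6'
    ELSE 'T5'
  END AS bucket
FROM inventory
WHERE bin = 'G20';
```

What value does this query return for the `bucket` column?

T5

bin = G20: reorder=86, qty=750.
reorder < 37 → false
reorder < 49 → false
reorder < 117 AND qty <= 600 → false
No prior WHEN matched → ELSE → T5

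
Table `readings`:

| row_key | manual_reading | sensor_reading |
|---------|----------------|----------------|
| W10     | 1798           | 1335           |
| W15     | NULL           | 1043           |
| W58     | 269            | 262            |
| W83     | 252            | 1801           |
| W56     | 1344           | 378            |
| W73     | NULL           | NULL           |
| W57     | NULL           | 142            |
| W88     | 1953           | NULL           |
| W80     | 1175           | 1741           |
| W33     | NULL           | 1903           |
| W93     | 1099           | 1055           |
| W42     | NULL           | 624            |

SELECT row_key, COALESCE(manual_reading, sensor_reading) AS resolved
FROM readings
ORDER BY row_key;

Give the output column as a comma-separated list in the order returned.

1798, 1043, 1903, 624, 1344, 142, 269, NULL, 1175, 252, 1953, 1099

row_key=W10: manual_reading=1798 → 1798
row_key=W15: manual_reading=NULL, sensor_reading=1043 → 1043
row_key=W33: manual_reading=NULL, sensor_reading=1903 → 1903
row_key=W42: manual_reading=NULL, sensor_reading=624 → 624
row_key=W56: manual_reading=1344 → 1344
row_key=W57: manual_reading=NULL, sensor_reading=142 → 142
row_key=W58: manual_reading=269 → 269
row_key=W73: manual_reading=NULL, sensor_reading=NULL (all NULL) → NULL
row_key=W80: manual_reading=1175 → 1175
row_key=W83: manual_reading=252 → 252
row_key=W88: manual_reading=1953 → 1953
row_key=W93: manual_reading=1099 → 1099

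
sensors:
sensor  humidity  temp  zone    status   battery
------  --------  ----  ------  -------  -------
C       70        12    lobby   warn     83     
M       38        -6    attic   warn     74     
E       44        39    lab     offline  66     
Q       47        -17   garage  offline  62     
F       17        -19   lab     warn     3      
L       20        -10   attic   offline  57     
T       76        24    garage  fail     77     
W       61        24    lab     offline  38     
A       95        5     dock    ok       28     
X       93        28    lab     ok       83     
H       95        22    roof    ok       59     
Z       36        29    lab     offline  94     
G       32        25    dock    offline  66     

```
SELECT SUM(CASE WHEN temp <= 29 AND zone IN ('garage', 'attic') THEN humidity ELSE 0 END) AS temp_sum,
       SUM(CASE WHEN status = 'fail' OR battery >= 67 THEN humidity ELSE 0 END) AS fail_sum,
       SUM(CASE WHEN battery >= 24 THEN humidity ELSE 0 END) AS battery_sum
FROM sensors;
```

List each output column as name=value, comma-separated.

[temp_sum: temp <= 29 AND zone IN ('garage', 'attic')]
sensor=C: ✗
sensor=M: ✓ → 38
sensor=E: ✗
sensor=Q: ✓ → 47
sensor=F: ✗
sensor=L: ✓ → 20
sensor=T: ✓ → 76
sensor=W: ✗
sensor=A: ✗
sensor=X: ✗
sensor=H: ✗
sensor=Z: ✗
sensor=G: ✗
temp_sum = 38 + 47 + 20 + 76 = 181
—
[fail_sum: status = 'fail' OR battery >= 67]
sensor=C: ✓ → 70
sensor=M: ✓ → 38
sensor=E: ✗
sensor=Q: ✗
sensor=F: ✗
sensor=L: ✗
sensor=T: ✓ → 76
sensor=W: ✗
sensor=A: ✗
sensor=X: ✓ → 93
sensor=H: ✗
sensor=Z: ✓ → 36
sensor=G: ✗
fail_sum = 70 + 38 + 76 + 93 + 36 = 313
—
[battery_sum: battery >= 24]
sensor=C: ✓ → 70
sensor=M: ✓ → 38
sensor=E: ✓ → 44
sensor=Q: ✓ → 47
sensor=F: ✗
sensor=L: ✓ → 20
sensor=T: ✓ → 76
sensor=W: ✓ → 61
sensor=A: ✓ → 95
sensor=X: ✓ → 93
sensor=H: ✓ → 95
sensor=Z: ✓ → 36
sensor=G: ✓ → 32
battery_sum = 70 + 38 + 44 + 47 + 20 + 76 + 61 + 95 + 93 + 95 + 36 + 32 = 707

temp_sum=181, fail_sum=313, battery_sum=707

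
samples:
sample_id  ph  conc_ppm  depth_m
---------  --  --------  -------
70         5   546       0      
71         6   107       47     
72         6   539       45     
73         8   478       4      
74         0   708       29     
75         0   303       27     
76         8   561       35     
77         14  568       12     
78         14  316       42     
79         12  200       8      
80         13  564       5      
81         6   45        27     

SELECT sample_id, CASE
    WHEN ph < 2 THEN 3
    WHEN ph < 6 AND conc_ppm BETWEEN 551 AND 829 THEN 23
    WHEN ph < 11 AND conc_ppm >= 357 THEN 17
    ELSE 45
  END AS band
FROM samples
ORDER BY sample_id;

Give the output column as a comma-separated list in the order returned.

sample_id=70: ph < 11 AND conc_ppm >= 357 → 17
sample_id=71: ELSE → 45
sample_id=72: ph < 11 AND conc_ppm >= 357 → 17
sample_id=73: ph < 11 AND conc_ppm >= 357 → 17
sample_id=74: ph < 2 → 3
sample_id=75: ph < 2 → 3
sample_id=76: ph < 11 AND conc_ppm >= 357 → 17
sample_id=77: ELSE → 45
sample_id=78: ELSE → 45
sample_id=79: ELSE → 45
sample_id=80: ELSE → 45
sample_id=81: ELSE → 45

17, 45, 17, 17, 3, 3, 17, 45, 45, 45, 45, 45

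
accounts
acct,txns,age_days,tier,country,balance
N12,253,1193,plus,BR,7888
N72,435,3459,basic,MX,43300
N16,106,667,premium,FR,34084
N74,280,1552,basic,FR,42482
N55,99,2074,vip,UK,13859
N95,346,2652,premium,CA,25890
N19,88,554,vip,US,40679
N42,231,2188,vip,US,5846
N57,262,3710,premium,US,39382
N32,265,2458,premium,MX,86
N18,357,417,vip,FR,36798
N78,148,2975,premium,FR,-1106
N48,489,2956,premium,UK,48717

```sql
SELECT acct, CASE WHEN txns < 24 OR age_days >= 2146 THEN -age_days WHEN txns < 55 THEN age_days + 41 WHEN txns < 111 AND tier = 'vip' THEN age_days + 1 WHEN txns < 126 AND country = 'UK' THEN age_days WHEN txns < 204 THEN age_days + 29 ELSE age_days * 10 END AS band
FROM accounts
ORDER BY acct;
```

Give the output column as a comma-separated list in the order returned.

acct=N12: ELSE → 11930
acct=N16: txns < 204 → 696
acct=N18: ELSE → 4170
acct=N19: txns < 111 AND tier = 'vip' → 555
acct=N32: txns < 24 OR age_days >= 2146 → -2458
acct=N42: txns < 24 OR age_days >= 2146 → -2188
acct=N48: txns < 24 OR age_days >= 2146 → -2956
acct=N55: txns < 111 AND tier = 'vip' → 2075
acct=N57: txns < 24 OR age_days >= 2146 → -3710
acct=N72: txns < 24 OR age_days >= 2146 → -3459
acct=N74: ELSE → 15520
acct=N78: txns < 24 OR age_days >= 2146 → -2975
acct=N95: txns < 24 OR age_days >= 2146 → -2652

11930, 696, 4170, 555, -2458, -2188, -2956, 2075, -3710, -3459, 15520, -2975, -2652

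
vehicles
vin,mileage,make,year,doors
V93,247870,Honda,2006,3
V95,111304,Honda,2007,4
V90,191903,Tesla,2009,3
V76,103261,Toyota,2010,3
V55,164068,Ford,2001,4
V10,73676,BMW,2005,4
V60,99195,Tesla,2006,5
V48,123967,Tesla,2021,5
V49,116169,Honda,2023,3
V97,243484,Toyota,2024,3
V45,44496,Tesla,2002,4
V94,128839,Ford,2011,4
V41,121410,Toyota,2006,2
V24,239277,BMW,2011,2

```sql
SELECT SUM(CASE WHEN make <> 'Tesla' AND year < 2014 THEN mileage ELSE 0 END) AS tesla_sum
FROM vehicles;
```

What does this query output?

vin=V93: ✓ → 247870
vin=V95: ✓ → 111304
vin=V90: ✗
vin=V76: ✓ → 103261
vin=V55: ✓ → 164068
vin=V10: ✓ → 73676
vin=V60: ✗
vin=V48: ✗
vin=V49: ✗
vin=V97: ✗
vin=V45: ✗
vin=V94: ✓ → 128839
vin=V41: ✓ → 121410
vin=V24: ✓ → 239277
tesla_sum = 247870 + 111304 + 103261 + 164068 + 73676 + 128839 + 121410 + 239277 = 1189705

1189705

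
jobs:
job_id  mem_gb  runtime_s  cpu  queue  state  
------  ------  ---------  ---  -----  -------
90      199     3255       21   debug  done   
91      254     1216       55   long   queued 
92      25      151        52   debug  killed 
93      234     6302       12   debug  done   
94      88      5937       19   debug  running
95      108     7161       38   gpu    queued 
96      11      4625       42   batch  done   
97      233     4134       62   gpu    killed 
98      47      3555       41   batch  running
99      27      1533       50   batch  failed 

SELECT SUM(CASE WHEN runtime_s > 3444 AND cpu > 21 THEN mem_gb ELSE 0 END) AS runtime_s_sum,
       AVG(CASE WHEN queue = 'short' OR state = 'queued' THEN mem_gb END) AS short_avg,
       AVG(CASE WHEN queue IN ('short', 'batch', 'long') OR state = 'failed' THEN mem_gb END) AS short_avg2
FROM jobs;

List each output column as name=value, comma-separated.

[runtime_s_sum: runtime_s > 3444 AND cpu > 21]
job_id=90: ✗
job_id=91: ✗
job_id=92: ✗
job_id=93: ✗
job_id=94: ✗
job_id=95: ✓ → 108
job_id=96: ✓ → 11
job_id=97: ✓ → 233
job_id=98: ✓ → 47
job_id=99: ✗
runtime_s_sum = 108 + 11 + 233 + 47 = 399
—
[short_avg: queue = 'short' OR state = 'queued']
job_id=90: ✗
job_id=91: ✓ → 254
job_id=92: ✗
job_id=93: ✗
job_id=94: ✗
job_id=95: ✓ → 108
job_id=96: ✗
job_id=97: ✗
job_id=98: ✗
job_id=99: ✗
short_avg = (254 + 108) / 2 = 181
—
[short_avg2: queue IN ('short', 'batch', 'long') OR state = 'failed']
job_id=90: ✗
job_id=91: ✓ → 254
job_id=92: ✗
job_id=93: ✗
job_id=94: ✗
job_id=95: ✗
job_id=96: ✓ → 11
job_id=97: ✗
job_id=98: ✓ → 47
job_id=99: ✓ → 27
short_avg2 = (254 + 11 + 47 + 27) / 4 = 84.75

runtime_s_sum=399, short_avg=181, short_avg2=84.75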